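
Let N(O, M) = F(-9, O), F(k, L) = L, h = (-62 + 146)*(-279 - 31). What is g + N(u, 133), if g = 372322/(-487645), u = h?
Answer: -12698648122/487645 ≈ -26041.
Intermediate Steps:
h = -26040 (h = 84*(-310) = -26040)
u = -26040
N(O, M) = O
g = -372322/487645 (g = 372322*(-1/487645) = -372322/487645 ≈ -0.76351)
g + N(u, 133) = -372322/487645 - 26040 = -12698648122/487645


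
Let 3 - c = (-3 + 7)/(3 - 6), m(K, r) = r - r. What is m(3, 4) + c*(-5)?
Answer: -65/3 ≈ -21.667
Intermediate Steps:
m(K, r) = 0
c = 13/3 (c = 3 - (-3 + 7)/(3 - 6) = 3 - 4/(-3) = 3 - 4*(-1)/3 = 3 - 1*(-4/3) = 3 + 4/3 = 13/3 ≈ 4.3333)
m(3, 4) + c*(-5) = 0 + (13/3)*(-5) = 0 - 65/3 = -65/3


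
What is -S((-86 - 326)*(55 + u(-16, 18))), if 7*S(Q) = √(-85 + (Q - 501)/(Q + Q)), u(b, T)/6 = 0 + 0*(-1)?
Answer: -I*√43383011870/158620 ≈ -1.3131*I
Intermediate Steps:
u(b, T) = 0 (u(b, T) = 6*(0 + 0*(-1)) = 6*(0 + 0) = 6*0 = 0)
S(Q) = √(-85 + (-501 + Q)/(2*Q))/7 (S(Q) = √(-85 + (Q - 501)/(Q + Q))/7 = √(-85 + (-501 + Q)/((2*Q)))/7 = √(-85 + (-501 + Q)*(1/(2*Q)))/7 = √(-85 + (-501 + Q)/(2*Q))/7)
-S((-86 - 326)*(55 + u(-16, 18))) = -√(-338 - 1002*1/((-86 - 326)*(55 + 0)))/14 = -√(-338 - 1002/((-412*55)))/14 = -√(-338 - 1002/(-22660))/14 = -√(-338 - 1002*(-1/22660))/14 = -√(-338 + 501/11330)/14 = -√(-3829039/11330)/14 = -I*√43383011870/11330/14 = -I*√43383011870/158620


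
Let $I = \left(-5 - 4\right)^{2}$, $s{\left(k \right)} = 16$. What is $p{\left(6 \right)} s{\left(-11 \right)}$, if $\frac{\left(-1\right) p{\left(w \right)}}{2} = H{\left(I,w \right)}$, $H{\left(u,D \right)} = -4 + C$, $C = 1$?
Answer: $96$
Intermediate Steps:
$I = 81$ ($I = \left(-9\right)^{2} = 81$)
$H{\left(u,D \right)} = -3$ ($H{\left(u,D \right)} = -4 + 1 = -3$)
$p{\left(w \right)} = 6$ ($p{\left(w \right)} = \left(-2\right) \left(-3\right) = 6$)
$p{\left(6 \right)} s{\left(-11 \right)} = 6 \cdot 16 = 96$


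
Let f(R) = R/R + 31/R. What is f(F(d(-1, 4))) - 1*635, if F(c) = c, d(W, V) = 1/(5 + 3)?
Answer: -386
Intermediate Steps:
d(W, V) = ⅛ (d(W, V) = 1/8 = ⅛)
f(R) = 1 + 31/R
f(F(d(-1, 4))) - 1*635 = (31 + ⅛)/(⅛) - 1*635 = 8*(249/8) - 635 = 249 - 635 = -386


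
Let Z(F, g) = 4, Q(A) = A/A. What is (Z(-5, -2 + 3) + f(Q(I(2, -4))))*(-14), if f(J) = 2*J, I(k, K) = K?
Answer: -84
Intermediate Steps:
Q(A) = 1
(Z(-5, -2 + 3) + f(Q(I(2, -4))))*(-14) = (4 + 2*1)*(-14) = (4 + 2)*(-14) = 6*(-14) = -84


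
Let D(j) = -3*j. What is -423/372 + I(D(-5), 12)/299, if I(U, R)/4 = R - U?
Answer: -43647/37076 ≈ -1.1772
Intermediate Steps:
I(U, R) = -4*U + 4*R (I(U, R) = 4*(R - U) = -4*U + 4*R)
-423/372 + I(D(-5), 12)/299 = -423/372 + (-(-12)*(-5) + 4*12)/299 = -423*1/372 + (-4*15 + 48)*(1/299) = -141/124 + (-60 + 48)*(1/299) = -141/124 - 12*1/299 = -141/124 - 12/299 = -43647/37076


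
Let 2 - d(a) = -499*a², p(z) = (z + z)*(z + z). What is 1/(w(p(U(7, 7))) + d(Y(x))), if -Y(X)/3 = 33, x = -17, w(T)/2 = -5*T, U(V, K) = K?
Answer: 1/4888741 ≈ 2.0455e-7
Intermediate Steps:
p(z) = 4*z² (p(z) = (2*z)*(2*z) = 4*z²)
w(T) = -10*T (w(T) = 2*(-5*T) = -10*T)
Y(X) = -99 (Y(X) = -3*33 = -99)
d(a) = 2 + 499*a² (d(a) = 2 - (-499)*a² = 2 + 499*a²)
1/(w(p(U(7, 7))) + d(Y(x))) = 1/(-40*7² + (2 + 499*(-99)²)) = 1/(-40*49 + (2 + 499*9801)) = 1/(-10*196 + (2 + 4890699)) = 1/(-1960 + 4890701) = 1/4888741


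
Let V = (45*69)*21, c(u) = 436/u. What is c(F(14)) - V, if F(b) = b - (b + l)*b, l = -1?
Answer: -2738719/42 ≈ -65208.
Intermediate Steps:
F(b) = b - b*(-1 + b) (F(b) = b - (b - 1)*b = b - (-1 + b)*b = b - b*(-1 + b))
V = 65205 (V = 3105*21 = 65205)
c(F(14)) - V = 436/((14*(2 - 1*14))) - 1*65205 = 436/((14*(2 - 14))) - 65205 = 436/((14*(-12))) - 65205 = 436/(-168) - 65205 = 436*(-1/168) - 65205 = -109/42 - 65205 = -2738719/42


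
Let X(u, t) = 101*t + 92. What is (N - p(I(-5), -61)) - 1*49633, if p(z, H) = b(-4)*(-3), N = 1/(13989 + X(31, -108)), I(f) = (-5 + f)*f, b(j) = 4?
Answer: -157447432/3173 ≈ -49621.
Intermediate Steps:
X(u, t) = 92 + 101*t
I(f) = f*(-5 + f)
N = 1/3173 (N = 1/(13989 + (92 + 101*(-108))) = 1/(13989 + (92 - 10908)) = 1/(13989 - 10816) = 1/3173 ≈ 0.00031516)
p(z, H) = -12 (p(z, H) = 4*(-3) = -12)
(N - p(I(-5), -61)) - 1*49633 = (1/3173 - 1*(-12)) - 1*49633 = (1/3173 + 12) - 49633 = 38077/3173 - 49633 = -157447432/3173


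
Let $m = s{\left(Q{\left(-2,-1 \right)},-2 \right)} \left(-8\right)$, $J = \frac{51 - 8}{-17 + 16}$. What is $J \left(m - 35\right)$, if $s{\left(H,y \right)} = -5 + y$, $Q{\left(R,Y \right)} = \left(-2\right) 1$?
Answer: $-903$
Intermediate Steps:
$Q{\left(R,Y \right)} = -2$
$J = -43$ ($J = \frac{43}{-1} = 43 \left(-1\right) = -43$)
$m = 56$ ($m = \left(-5 - 2\right) \left(-8\right) = \left(-7\right) \left(-8\right) = 56$)
$J \left(m - 35\right) = - 43 \left(56 - 35\right) = \left(-43\right) 21 = -903$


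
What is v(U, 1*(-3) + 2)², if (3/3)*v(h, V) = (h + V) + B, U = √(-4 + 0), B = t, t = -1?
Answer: -8*I ≈ -8.0*I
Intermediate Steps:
B = -1
U = 2*I (U = √(-4) = 2*I ≈ 2.0*I)
v(h, V) = -1 + V + h (v(h, V) = (h + V) - 1 = (V + h) - 1 = -1 + V + h)
v(U, 1*(-3) + 2)² = (-1 + (1*(-3) + 2) + 2*I)² = (-1 + (-3 + 2) + 2*I)² = (-1 - 1 + 2*I)² = (-2 + 2*I)²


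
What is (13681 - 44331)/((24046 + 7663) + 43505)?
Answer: -15325/37607 ≈ -0.40750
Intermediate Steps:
(13681 - 44331)/((24046 + 7663) + 43505) = -30650/(31709 + 43505) = -30650/75214 = -30650*1/75214 = -15325/37607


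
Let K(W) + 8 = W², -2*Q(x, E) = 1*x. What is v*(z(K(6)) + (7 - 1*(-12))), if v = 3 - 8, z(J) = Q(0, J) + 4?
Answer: -115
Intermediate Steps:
Q(x, E) = -x/2
K(W) = -8 + W²
z(J) = 4 (z(J) = -½*0 + 4 = 0 + 4 = 4)
v = -5
v*(z(K(6)) + (7 - 1*(-12))) = -5*(4 + (7 - 1*(-12))) = -5*(4 + (7 + 12)) = -5*(4 + 19) = -5*23 = -115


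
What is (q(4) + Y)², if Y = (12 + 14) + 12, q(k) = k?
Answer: 1764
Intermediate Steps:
Y = 38 (Y = 26 + 12 = 38)
(q(4) + Y)² = (4 + 38)² = 42² = 1764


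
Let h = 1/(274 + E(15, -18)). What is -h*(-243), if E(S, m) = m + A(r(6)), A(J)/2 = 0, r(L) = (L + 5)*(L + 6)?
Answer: 243/256 ≈ 0.94922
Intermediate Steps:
r(L) = (5 + L)*(6 + L)
A(J) = 0 (A(J) = 2*0 = 0)
E(S, m) = m (E(S, m) = m + 0 = m)
h = 1/256 (h = 1/(274 - 18) = 1/256 ≈ 0.0039063)
-h*(-243) = -(-243)/256 = -1*(-243/256) = 243/256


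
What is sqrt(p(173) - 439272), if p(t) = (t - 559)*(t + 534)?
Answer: I*sqrt(712174) ≈ 843.9*I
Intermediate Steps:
p(t) = (-559 + t)*(534 + t)
sqrt(p(173) - 439272) = sqrt((-298506 + 173**2 - 25*173) - 439272) = sqrt((-298506 + 29929 - 4325) - 439272) = sqrt(-272902 - 439272) = sqrt(-712174) = I*sqrt(712174)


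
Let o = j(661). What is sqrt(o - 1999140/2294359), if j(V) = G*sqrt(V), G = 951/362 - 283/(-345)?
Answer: sqrt(-71541808317140550246000 + 283051152348225681696690*sqrt(661))/286542495510 ≈ 9.3680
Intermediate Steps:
G = 430541/124890 (G = 951*(1/362) - 283*(-1/345) = 951/362 + 283/345 = 430541/124890 ≈ 3.4474)
j(V) = 430541*sqrt(V)/124890
o = 430541*sqrt(661)/124890 ≈ 88.631
sqrt(o - 1999140/2294359) = sqrt(430541*sqrt(661)/124890 - 1999140/2294359) = sqrt(-1999140/2294359 + 430541*sqrt(661)/124890)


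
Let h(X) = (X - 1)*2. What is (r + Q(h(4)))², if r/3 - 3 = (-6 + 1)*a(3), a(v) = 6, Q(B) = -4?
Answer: 7225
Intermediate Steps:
h(X) = -2 + 2*X (h(X) = (-1 + X)*2 = -2 + 2*X)
r = -81 (r = 9 + 3*((-6 + 1)*6) = 9 + 3*(-5*6) = 9 + 3*(-30) = 9 - 90 = -81)
(r + Q(h(4)))² = (-81 - 4)² = (-85)² = 7225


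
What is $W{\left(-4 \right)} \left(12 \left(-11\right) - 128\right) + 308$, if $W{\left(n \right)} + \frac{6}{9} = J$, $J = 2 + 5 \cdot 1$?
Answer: $- \frac{4016}{3} \approx -1338.7$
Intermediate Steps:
$J = 7$ ($J = 2 + 5 = 7$)
$W{\left(n \right)} = \frac{19}{3}$ ($W{\left(n \right)} = - \frac{2}{3} + 7 = \frac{19}{3}$)
$W{\left(-4 \right)} \left(12 \left(-11\right) - 128\right) + 308 = \frac{19 \left(12 \left(-11\right) - 128\right)}{3} + 308 = \frac{19 \left(-132 - 128\right)}{3} + 308 = \frac{19}{3} \left(-260\right) + 308 = - \frac{4940}{3} + 308 = - \frac{4016}{3}$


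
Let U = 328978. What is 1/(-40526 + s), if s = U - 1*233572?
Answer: 1/54880 ≈ 1.8222e-5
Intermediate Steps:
s = 95406 (s = 328978 - 1*233572 = 328978 - 233572 = 95406)
1/(-40526 + s) = 1/(-40526 + 95406) = 1/54880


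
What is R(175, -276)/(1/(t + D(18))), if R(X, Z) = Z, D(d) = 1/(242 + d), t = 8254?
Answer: -148076829/65 ≈ -2.2781e+6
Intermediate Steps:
R(175, -276)/(1/(t + D(18))) = -(2278104 + 276/(242 + 18)) = -276/(1/(8254 + 1/260)) = -276/(1/(2146041/260)) = -276/260/2146041 = -276*2146041/260 = -148076829/65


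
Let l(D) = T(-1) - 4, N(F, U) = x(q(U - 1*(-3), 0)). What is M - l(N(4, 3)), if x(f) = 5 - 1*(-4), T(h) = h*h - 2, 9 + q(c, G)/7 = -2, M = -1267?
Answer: -1262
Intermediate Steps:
q(c, G) = -77 (q(c, G) = -63 + 7*(-2) = -63 - 14 = -77)
T(h) = -2 + h² (T(h) = h² - 2 = -2 + h²)
x(f) = 9 (x(f) = 5 + 4 = 9)
N(F, U) = 9
l(D) = -5 (l(D) = (-2 + (-1)²) - 4 = (-2 + 1) - 4 = -1 - 4 = -5)
M - l(N(4, 3)) = -1267 - 1*(-5) = -1267 + 5 = -1262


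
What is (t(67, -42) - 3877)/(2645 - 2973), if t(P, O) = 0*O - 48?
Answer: 3925/328 ≈ 11.966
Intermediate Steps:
t(P, O) = -48 (t(P, O) = 0 - 48 = -48)
(t(67, -42) - 3877)/(2645 - 2973) = (-48 - 3877)/(2645 - 2973) = -3925/(-328) = -3925*(-1/328) = 3925/328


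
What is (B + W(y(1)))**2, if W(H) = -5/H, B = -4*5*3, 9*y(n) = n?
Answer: 11025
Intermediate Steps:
y(n) = n/9
B = -60 (B = -20*3 = -60)
(B + W(y(1)))**2 = (-60 - 5/((1/9)*1))**2 = (-60 - 5/1/9)**2 = (-60 - 5*9)**2 = (-60 - 45)**2 = (-105)**2 = 11025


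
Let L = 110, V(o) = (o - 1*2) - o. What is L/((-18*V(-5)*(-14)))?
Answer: -55/252 ≈ -0.21825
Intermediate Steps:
V(o) = -2 (V(o) = (o - 2) - o = (-2 + o) - o = -2)
L/((-18*V(-5)*(-14))) = 110/((-18*(-2)*(-14))) = 110/((36*(-14))) = 110/(-504) = 110*(-1/504) = -55/252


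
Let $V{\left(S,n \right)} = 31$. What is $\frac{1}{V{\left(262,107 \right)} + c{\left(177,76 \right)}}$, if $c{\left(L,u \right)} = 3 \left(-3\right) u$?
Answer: $- \frac{1}{653} \approx -0.0015314$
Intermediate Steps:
$c{\left(L,u \right)} = - 9 u$
$\frac{1}{V{\left(262,107 \right)} + c{\left(177,76 \right)}} = \frac{1}{31 - 684} = \frac{1}{-653} = - \frac{1}{653}$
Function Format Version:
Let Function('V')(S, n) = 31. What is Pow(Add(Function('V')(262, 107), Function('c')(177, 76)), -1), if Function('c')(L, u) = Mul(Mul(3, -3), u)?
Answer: Rational(-1, 653) ≈ -0.0015314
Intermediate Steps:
Function('c')(L, u) = Mul(-9, u)
Pow(Add(Function('V')(262, 107), Function('c')(177, 76)), -1) = Pow(Add(31, Mul(-9, 76)), -1) = Pow(Add(31, -684), -1) = Pow(-653, -1) = Rational(-1, 653)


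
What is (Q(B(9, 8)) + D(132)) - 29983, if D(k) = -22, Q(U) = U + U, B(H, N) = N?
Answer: -29989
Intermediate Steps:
Q(U) = 2*U
(Q(B(9, 8)) + D(132)) - 29983 = (2*8 - 22) - 29983 = (16 - 22) - 29983 = -6 - 29983 = -29989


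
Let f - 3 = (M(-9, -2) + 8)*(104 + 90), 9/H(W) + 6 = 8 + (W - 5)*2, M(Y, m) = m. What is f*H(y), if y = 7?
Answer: 3501/2 ≈ 1750.5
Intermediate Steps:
H(W) = 9/(-8 + 2*W) (H(W) = 9/(-6 + (8 + (W - 5)*2)) = 9/(-6 + (8 + (-5 + W)*2)) = 9/(-6 + (8 + (-10 + 2*W))) = 9/(-6 + (-2 + 2*W)) = 9/(-8 + 2*W))
f = 1167 (f = 3 + (-2 + 8)*(104 + 90) = 3 + 6*194 = 3 + 1164 = 1167)
f*H(y) = 1167*(9/(2*(-4 + 7))) = 1167*((9/2)/3) = 1167*((9/2)*(⅓)) = 1167*(3/2) = 3501/2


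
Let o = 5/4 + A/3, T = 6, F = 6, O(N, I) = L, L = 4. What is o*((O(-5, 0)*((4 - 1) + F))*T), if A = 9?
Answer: 918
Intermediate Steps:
O(N, I) = 4
o = 17/4 (o = 5/4 + 9/3 = 5*(¼) + 9*(⅓) = 5/4 + 3 = 17/4 ≈ 4.2500)
o*((O(-5, 0)*((4 - 1) + F))*T) = 17*((4*((4 - 1) + 6))*6)/4 = 17*((4*(3 + 6))*6)/4 = 17*((4*9)*6)/4 = 17*(36*6)/4 = (17/4)*216 = 918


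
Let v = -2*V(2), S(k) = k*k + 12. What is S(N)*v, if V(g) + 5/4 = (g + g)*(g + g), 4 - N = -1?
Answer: -2183/2 ≈ -1091.5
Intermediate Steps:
N = 5 (N = 4 - 1*(-1) = 4 + 1 = 5)
S(k) = 12 + k² (S(k) = k² + 12 = 12 + k²)
V(g) = -5/4 + 4*g² (V(g) = -5/4 + (g + g)*(g + g) = -5/4 + (2*g)*(2*g) = -5/4 + 4*g²)
v = -59/2 (v = -2*(-5/4 + 4*2²) = -2*(-5/4 + 4*4) = -2*(-5/4 + 16) = -2*59/4 = -59/2 ≈ -29.500)
S(N)*v = (12 + 5²)*(-59/2) = (12 + 25)*(-59/2) = 37*(-59/2) = -2183/2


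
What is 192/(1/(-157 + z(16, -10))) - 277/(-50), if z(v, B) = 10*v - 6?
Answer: -28523/50 ≈ -570.46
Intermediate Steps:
z(v, B) = -6 + 10*v
192/(1/(-157 + z(16, -10))) - 277/(-50) = 192/(1/(-157 + (-6 + 10*16))) - 277/(-50) = 192/(1/(-157 + (-6 + 160))) - 277*(-1/50) = 192/(1/(-157 + 154)) + 277/50 = 192/(1/(-3)) + 277/50 = 192/(-⅓) + 277/50 = 192*(-3) + 277/50 = -576 + 277/50 = -28523/50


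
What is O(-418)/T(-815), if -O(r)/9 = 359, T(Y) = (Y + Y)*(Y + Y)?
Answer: -3231/2656900 ≈ -0.0012161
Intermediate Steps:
T(Y) = 4*Y² (T(Y) = (2*Y)*(2*Y) = 4*Y²)
O(r) = -3231 (O(r) = -9*359 = -3231)
O(-418)/T(-815) = -3231/(4*(-815)²) = -3231/(4*664225) = -3231/2656900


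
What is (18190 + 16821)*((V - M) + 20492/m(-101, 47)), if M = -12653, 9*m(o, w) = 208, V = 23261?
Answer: 66998274985/52 ≈ 1.2884e+9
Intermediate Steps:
m(o, w) = 208/9 (m(o, w) = (⅑)*208 = 208/9)
(18190 + 16821)*((V - M) + 20492/m(-101, 47)) = (18190 + 16821)*((23261 - 1*(-12653)) + 20492/(208/9)) = 35011*((23261 + 12653) + 20492*(9/208)) = 35011*(35914 + 46107/52) = 35011*(1913635/52) = 66998274985/52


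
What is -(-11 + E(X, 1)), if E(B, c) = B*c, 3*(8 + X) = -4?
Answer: 61/3 ≈ 20.333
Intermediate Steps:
X = -28/3 (X = -8 + (⅓)*(-4) = -8 - 4/3 = -28/3 ≈ -9.3333)
-(-11 + E(X, 1)) = -(-11 - 28/3*1) = -(-11 - 28/3) = -1*(-61/3) = 61/3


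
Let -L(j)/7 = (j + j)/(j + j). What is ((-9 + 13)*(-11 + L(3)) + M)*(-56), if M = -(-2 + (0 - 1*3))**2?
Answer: 5432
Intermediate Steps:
L(j) = -7 (L(j) = -7*(j + j)/(j + j) = -7*2*j/(2*j) = -7*2*j*1/(2*j) = -7*1 = -7)
M = -25 (M = -(-2 + (0 - 3))**2 = -(-2 - 3)**2 = -1*(-5)**2 = -1*25 = -25)
((-9 + 13)*(-11 + L(3)) + M)*(-56) = ((-9 + 13)*(-11 - 7) - 25)*(-56) = (4*(-18) - 25)*(-56) = (-72 - 25)*(-56) = -97*(-56) = 5432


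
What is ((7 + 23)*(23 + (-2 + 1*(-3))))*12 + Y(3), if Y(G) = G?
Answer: 6483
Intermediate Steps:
((7 + 23)*(23 + (-2 + 1*(-3))))*12 + Y(3) = ((7 + 23)*(23 + (-2 + 1*(-3))))*12 + 3 = (30*(23 + (-2 - 3)))*12 + 3 = (30*(23 - 5))*12 + 3 = (30*18)*12 + 3 = 540*12 + 3 = 6480 + 3 = 6483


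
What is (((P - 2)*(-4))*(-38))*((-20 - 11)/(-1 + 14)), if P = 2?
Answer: 0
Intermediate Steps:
(((P - 2)*(-4))*(-38))*((-20 - 11)/(-1 + 14)) = (((2 - 2)*(-4))*(-38))*((-20 - 11)/(-1 + 14)) = ((0*(-4))*(-38))*(-31/13) = (0*(-38))*(-31*1/13) = 0*(-31/13) = 0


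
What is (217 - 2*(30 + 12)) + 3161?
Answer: 3294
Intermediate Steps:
(217 - 2*(30 + 12)) + 3161 = (217 - 2*42) + 3161 = (217 - 84) + 3161 = 133 + 3161 = 3294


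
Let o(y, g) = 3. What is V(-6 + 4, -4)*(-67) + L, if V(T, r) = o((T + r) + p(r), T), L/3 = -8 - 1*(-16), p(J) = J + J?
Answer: -177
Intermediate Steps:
p(J) = 2*J
L = 24 (L = 3*(-8 - 1*(-16)) = 3*(-8 + 16) = 3*8 = 24)
V(T, r) = 3
V(-6 + 4, -4)*(-67) + L = 3*(-67) + 24 = -201 + 24 = -177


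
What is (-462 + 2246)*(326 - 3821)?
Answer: -6235080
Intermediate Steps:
(-462 + 2246)*(326 - 3821) = 1784*(-3495) = -6235080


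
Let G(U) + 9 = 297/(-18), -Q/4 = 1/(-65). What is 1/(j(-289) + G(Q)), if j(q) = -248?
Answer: -2/547 ≈ -0.0036563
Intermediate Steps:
Q = 4/65 (Q = -4/(-65) = -4*(-1/65) = 4/65 ≈ 0.061538)
G(U) = -51/2 (G(U) = -9 + 297/(-18) = -9 + 297*(-1/18) = -9 - 33/2 = -51/2)
1/(j(-289) + G(Q)) = 1/(-248 - 51/2) = 1/(-547/2) = -2/547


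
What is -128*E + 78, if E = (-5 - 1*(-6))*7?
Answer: -818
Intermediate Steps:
E = 7 (E = (-5 + 6)*7 = 1*7 = 7)
-128*E + 78 = -128*7 + 78 = -896 + 78 = -818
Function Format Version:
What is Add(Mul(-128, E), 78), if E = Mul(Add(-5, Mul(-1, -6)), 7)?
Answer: -818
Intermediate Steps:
E = 7 (E = Mul(Add(-5, 6), 7) = Mul(1, 7) = 7)
Add(Mul(-128, E), 78) = Add(Mul(-128, 7), 78) = Add(-896, 78) = -818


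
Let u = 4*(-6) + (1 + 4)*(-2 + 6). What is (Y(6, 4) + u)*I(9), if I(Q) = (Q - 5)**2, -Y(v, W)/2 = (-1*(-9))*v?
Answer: -1792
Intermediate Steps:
Y(v, W) = -18*v (Y(v, W) = -2*(-1*(-9))*v = -18*v)
I(Q) = (-5 + Q)**2
u = -4 (u = -24 + 5*4 = -24 + 20 = -4)
(Y(6, 4) + u)*I(9) = (-18*6 - 4)*(-5 + 9)**2 = (-108 - 4)*4**2 = -112*16 = -1792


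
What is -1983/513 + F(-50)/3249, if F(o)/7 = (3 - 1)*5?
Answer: -4163/1083 ≈ -3.8440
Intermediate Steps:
F(o) = 70 (F(o) = 7*((3 - 1)*5) = 7*(2*5) = 7*10 = 70)
-1983/513 + F(-50)/3249 = -1983/513 + 70/3249 = -1983*1/513 + 70*(1/3249) = -661/171 + 70/3249 = -4163/1083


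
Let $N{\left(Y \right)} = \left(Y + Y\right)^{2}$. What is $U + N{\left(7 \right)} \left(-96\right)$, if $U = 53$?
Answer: $-18763$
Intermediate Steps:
$N{\left(Y \right)} = 4 Y^{2}$ ($N{\left(Y \right)} = \left(2 Y\right)^{2} = 4 Y^{2}$)
$U + N{\left(7 \right)} \left(-96\right) = 53 + 4 \cdot 7^{2} \left(-96\right) = 53 + 4 \cdot 49 \left(-96\right) = 53 + 196 \left(-96\right) = 53 - 18816 = -18763$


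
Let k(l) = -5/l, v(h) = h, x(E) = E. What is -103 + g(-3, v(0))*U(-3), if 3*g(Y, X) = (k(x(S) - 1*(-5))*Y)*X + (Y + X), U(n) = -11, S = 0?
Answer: -92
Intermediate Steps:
g(Y, X) = X/3 + Y/3 - X*Y/3 (g(Y, X) = (((-5/(0 - 1*(-5)))*Y)*X + (Y + X))/3 = (((-5/(0 + 5))*Y)*X + (X + Y))/3 = (((-5/5)*Y)*X + (X + Y))/3 = (((-5*⅕)*Y)*X + (X + Y))/3 = ((-Y)*X + (X + Y))/3 = (-X*Y + (X + Y))/3 = (X + Y - X*Y)/3 = X/3 + Y/3 - X*Y/3)
-103 + g(-3, v(0))*U(-3) = -103 + ((⅓)*0 + (⅓)*(-3) - ⅓*0*(-3))*(-11) = -103 + (0 - 1 + 0)*(-11) = -103 - 1*(-11) = -103 + 11 = -92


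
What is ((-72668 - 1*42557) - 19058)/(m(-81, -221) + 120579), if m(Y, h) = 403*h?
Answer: -134283/31516 ≈ -4.2608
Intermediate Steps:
((-72668 - 1*42557) - 19058)/(m(-81, -221) + 120579) = ((-72668 - 1*42557) - 19058)/(403*(-221) + 120579) = ((-72668 - 42557) - 19058)/(-89063 + 120579) = (-115225 - 19058)/31516 = -134283*1/31516 = -134283/31516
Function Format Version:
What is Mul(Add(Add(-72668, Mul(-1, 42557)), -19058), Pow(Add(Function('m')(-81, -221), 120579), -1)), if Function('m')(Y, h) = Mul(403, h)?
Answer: Rational(-134283, 31516) ≈ -4.2608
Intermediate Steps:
Mul(Add(Add(-72668, Mul(-1, 42557)), -19058), Pow(Add(Function('m')(-81, -221), 120579), -1)) = Mul(Add(Add(-72668, Mul(-1, 42557)), -19058), Pow(Add(Mul(403, -221), 120579), -1)) = Mul(Add(Add(-72668, -42557), -19058), Pow(Add(-89063, 120579), -1)) = Mul(Add(-115225, -19058), Pow(31516, -1)) = Mul(-134283, Rational(1, 31516)) = Rational(-134283, 31516)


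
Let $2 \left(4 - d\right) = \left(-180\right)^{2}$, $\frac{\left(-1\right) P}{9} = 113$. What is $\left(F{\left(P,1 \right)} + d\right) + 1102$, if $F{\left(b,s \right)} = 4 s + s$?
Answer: $-15089$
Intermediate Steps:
$P = -1017$ ($P = \left(-9\right) 113 = -1017$)
$F{\left(b,s \right)} = 5 s$
$d = -16196$ ($d = 4 - \frac{\left(-180\right)^{2}}{2} = 4 - 16200 = -16196$)
$\left(F{\left(P,1 \right)} + d\right) + 1102 = \left(5 \cdot 1 - 16196\right) + 1102 = \left(5 - 16196\right) + 1102 = -16191 + 1102 = -15089$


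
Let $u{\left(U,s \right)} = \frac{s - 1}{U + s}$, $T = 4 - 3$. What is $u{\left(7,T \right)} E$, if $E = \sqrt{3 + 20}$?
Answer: $0$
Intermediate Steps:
$T = 1$
$u{\left(U,s \right)} = \frac{-1 + s}{U + s}$
$E = \sqrt{23} \approx 4.7958$
$u{\left(7,T \right)} E = \frac{-1 + 1}{7 + 1} \sqrt{23} = \frac{1}{8} \cdot 0 \sqrt{23} = 0 \sqrt{23} = 0$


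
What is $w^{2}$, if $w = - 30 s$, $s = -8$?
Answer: $57600$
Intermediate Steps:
$w = 240$ ($w = \left(-30\right) \left(-8\right) = 240$)
$w^{2} = 240^{2} = 57600$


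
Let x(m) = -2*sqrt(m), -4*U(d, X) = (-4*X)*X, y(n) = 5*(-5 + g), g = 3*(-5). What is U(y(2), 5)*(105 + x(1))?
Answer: 2575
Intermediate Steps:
g = -15
y(n) = -100 (y(n) = 5*(-5 - 15) = 5*(-20) = -100)
U(d, X) = X**2 (U(d, X) = -(-4*X)*X/4 = -(-1)*X**2 = X**2)
U(y(2), 5)*(105 + x(1)) = 5**2*(105 - 2*sqrt(1)) = 25*(105 - 2*1) = 25*(105 - 2) = 25*103 = 2575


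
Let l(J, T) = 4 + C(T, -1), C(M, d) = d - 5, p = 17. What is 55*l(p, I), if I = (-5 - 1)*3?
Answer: -110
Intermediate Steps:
C(M, d) = -5 + d
I = -18 (I = -6*3 = -18)
l(J, T) = -2 (l(J, T) = 4 + (-5 - 1) = 4 - 6 = -2)
55*l(p, I) = 55*(-2) = -110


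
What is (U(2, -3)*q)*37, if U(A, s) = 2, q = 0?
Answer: 0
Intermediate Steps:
(U(2, -3)*q)*37 = (2*0)*37 = 0*37 = 0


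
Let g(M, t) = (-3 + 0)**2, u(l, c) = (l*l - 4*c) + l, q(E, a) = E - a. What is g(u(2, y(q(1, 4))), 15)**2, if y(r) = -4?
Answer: 81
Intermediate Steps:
u(l, c) = l + l**2 - 4*c (u(l, c) = (l**2 - 4*c) + l = l + l**2 - 4*c)
g(M, t) = 9 (g(M, t) = (-3)**2 = 9)
g(u(2, y(q(1, 4))), 15)**2 = 9**2 = 81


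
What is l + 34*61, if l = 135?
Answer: 2209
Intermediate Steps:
l + 34*61 = 135 + 34*61 = 135 + 2074 = 2209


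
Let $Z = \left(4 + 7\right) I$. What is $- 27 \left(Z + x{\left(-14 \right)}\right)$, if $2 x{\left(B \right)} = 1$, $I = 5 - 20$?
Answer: $\frac{8883}{2} \approx 4441.5$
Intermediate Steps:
$I = -15$ ($I = 5 - 20 = -15$)
$x{\left(B \right)} = \frac{1}{2}$ ($x{\left(B \right)} = \frac{1}{2} \cdot 1 = \frac{1}{2}$)
$Z = -165$ ($Z = \left(4 + 7\right) \left(-15\right) = 11 \left(-15\right) = -165$)
$- 27 \left(Z + x{\left(-14 \right)}\right) = - 27 \left(-165 + \frac{1}{2}\right) = \left(-27\right) \left(- \frac{329}{2}\right) = \frac{8883}{2}$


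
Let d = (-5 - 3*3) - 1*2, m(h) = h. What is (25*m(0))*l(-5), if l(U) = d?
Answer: 0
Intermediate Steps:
d = -16 (d = (-5 - 9) - 2 = -14 - 2 = -16)
l(U) = -16
(25*m(0))*l(-5) = (25*0)*(-16) = 0*(-16) = 0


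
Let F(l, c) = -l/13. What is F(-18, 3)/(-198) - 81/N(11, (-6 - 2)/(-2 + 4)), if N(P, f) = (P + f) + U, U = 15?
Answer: -1055/286 ≈ -3.6888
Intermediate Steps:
N(P, f) = 15 + P + f (N(P, f) = (P + f) + 15 = 15 + P + f)
F(l, c) = -l/13 (F(l, c) = -l*(1/13) = -l/13)
F(-18, 3)/(-198) - 81/N(11, (-6 - 2)/(-2 + 4)) = -1/13*(-18)/(-198) - 81/(15 + 11 + (-6 - 2)/(-2 + 4)) = (18/13)*(-1/198) - 81/(15 + 11 - 8/2) = -1/143 - 81/(15 + 11 - 8*1/2) = -1/143 - 81/(15 + 11 - 4) = -1/143 - 81/22 = -1055/286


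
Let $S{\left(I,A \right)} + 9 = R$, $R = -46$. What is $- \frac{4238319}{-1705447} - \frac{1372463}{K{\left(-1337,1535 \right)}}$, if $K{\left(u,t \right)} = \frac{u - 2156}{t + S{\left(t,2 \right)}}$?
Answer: $\frac{3464195905270547}{5957126371} \approx 5.8152 \cdot 10^{5}$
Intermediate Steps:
$S{\left(I,A \right)} = -55$ ($S{\left(I,A \right)} = -9 - 46 = -55$)
$K{\left(u,t \right)} = \frac{-2156 + u}{-55 + t}$ ($K{\left(u,t \right)} = \frac{u - 2156}{t - 55} = \frac{-2156 + u}{-55 + t}$)
$- \frac{4238319}{-1705447} - \frac{1372463}{K{\left(-1337,1535 \right)}} = - \frac{4238319}{-1705447} - \frac{1372463}{\frac{1}{-55 + 1535} \left(-2156 - 1337\right)} = \left(-4238319\right) \left(- \frac{1}{1705447}\right) - \frac{1372463}{\frac{1}{1480} \left(-3493\right)} = \frac{4238319}{1705447} - \frac{1372463}{\frac{1}{1480} \left(-3493\right)} = \frac{4238319}{1705447} - \frac{1372463}{- \frac{3493}{1480}} = \frac{4238319}{1705447} - - \frac{2031245240}{3493} = \frac{4238319}{1705447} + \frac{2031245240}{3493} = \frac{3464195905270547}{5957126371}$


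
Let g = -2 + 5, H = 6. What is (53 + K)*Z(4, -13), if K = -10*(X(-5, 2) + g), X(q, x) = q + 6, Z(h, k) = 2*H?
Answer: 156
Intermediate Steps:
Z(h, k) = 12 (Z(h, k) = 2*6 = 12)
X(q, x) = 6 + q
g = 3
K = -40 (K = -10*((6 - 5) + 3) = -10*(1 + 3) = -10*4 = -40)
(53 + K)*Z(4, -13) = (53 - 40)*12 = 13*12 = 156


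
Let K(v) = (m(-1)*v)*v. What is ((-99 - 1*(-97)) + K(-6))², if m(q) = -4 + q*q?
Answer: 12100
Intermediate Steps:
m(q) = -4 + q²
K(v) = -3*v² (K(v) = ((-4 + (-1)²)*v)*v = ((-4 + 1)*v)*v = (-3*v)*v = -3*v²)
((-99 - 1*(-97)) + K(-6))² = ((-99 - 1*(-97)) - 3*(-6)²)² = ((-99 + 97) - 3*36)² = (-2 - 108)² = (-110)² = 12100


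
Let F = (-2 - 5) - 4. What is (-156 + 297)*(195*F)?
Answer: -302445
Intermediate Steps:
F = -11 (F = -7 - 4 = -11)
(-156 + 297)*(195*F) = (-156 + 297)*(195*(-11)) = 141*(-2145) = -302445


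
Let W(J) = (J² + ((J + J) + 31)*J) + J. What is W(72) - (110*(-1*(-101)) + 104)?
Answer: 6642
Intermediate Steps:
W(J) = J + J² + J*(31 + 2*J) (W(J) = (J² + (2*J + 31)*J) + J = (J² + (31 + 2*J)*J) + J = (J² + J*(31 + 2*J)) + J = J + J² + J*(31 + 2*J))
W(72) - (110*(-1*(-101)) + 104) = 72*(32 + 3*72) - (110*(-1*(-101)) + 104) = 72*(32 + 216) - (110*101 + 104) = 72*248 - (11110 + 104) = 17856 - 1*11214 = 17856 - 11214 = 6642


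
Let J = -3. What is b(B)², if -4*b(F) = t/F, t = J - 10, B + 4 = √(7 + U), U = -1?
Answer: 169/(16*(4 - √6)²) ≈ 4.3936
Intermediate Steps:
B = -4 + √6 (B = -4 + √(7 - 1) = -4 + √6 ≈ -1.5505)
t = -13 (t = -3 - 10 = -13)
b(F) = 13/(4*F) (b(F) = -(-13)/(4*F) = 13/(4*F))
b(B)² = (13/(4*(-4 + √6)))² = 169/(16*(-4 + √6)²)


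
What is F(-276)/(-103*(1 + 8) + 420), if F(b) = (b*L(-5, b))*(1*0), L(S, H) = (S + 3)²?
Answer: 0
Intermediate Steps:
L(S, H) = (3 + S)²
F(b) = 0 (F(b) = (b*(3 - 5)²)*(1*0) = (b*(-2)²)*0 = (b*4)*0 = (4*b)*0 = 0)
F(-276)/(-103*(1 + 8) + 420) = 0/(-103*(1 + 8) + 420) = 0/(-927 + 420) = 0/(-507) = 0*(-1/507) = 0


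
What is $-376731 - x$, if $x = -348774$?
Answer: $-27957$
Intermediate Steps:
$-376731 - x = -376731 - -348774 = -376731 + 348774 = -27957$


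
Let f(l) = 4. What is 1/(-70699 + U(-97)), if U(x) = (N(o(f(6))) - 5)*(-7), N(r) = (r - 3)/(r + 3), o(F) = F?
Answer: -1/70665 ≈ -1.4151e-5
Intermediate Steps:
N(r) = (-3 + r)/(3 + r)
U(x) = 34 (U(x) = ((-3 + 4)/(3 + 4) - 5)*(-7) = (1/7 - 5)*(-7) = -34/7*(-7) = 34)
1/(-70699 + U(-97)) = 1/(-70699 + 34) = 1/(-70665) = -1/70665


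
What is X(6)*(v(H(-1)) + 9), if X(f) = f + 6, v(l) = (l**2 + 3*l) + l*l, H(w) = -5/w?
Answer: 888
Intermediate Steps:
v(l) = 2*l**2 + 3*l (v(l) = (l**2 + 3*l) + l**2 = 2*l**2 + 3*l)
X(f) = 6 + f
X(6)*(v(H(-1)) + 9) = (6 + 6)*((-5/(-1))*(3 + 2*(-5/(-1))) + 9) = 12*((-5*(-1))*(3 + 2*(-5*(-1))) + 9) = 12*(5*(3 + 2*5) + 9) = 12*(5*(3 + 10) + 9) = 12*(5*13 + 9) = 12*(65 + 9) = 12*74 = 888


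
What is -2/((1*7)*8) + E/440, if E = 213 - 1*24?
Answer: 1213/3080 ≈ 0.39383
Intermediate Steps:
E = 189 (E = 213 - 24 = 189)
-2/((1*7)*8) + E/440 = -2/((1*7)*8) + 189/440 = -2/(7*8) + 189*(1/440) = -2/56 + 189/440 = -2*1/56 + 189/440 = -1/28 + 189/440 = 1213/3080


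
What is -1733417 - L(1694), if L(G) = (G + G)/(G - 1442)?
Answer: -15600874/9 ≈ -1.7334e+6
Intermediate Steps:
L(G) = 2*G/(-1442 + G) (L(G) = (2*G)/(-1442 + G) = 2*G/(-1442 + G))
-1733417 - L(1694) = -1733417 - 2*1694/(-1442 + 1694) = -1733417 - 2*1694/252 = -1733417 - 1*121/9 = -1733417 - 121/9 = -15600874/9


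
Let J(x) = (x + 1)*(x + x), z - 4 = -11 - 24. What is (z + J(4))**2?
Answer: 81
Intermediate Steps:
z = -31 (z = 4 + (-11 - 24) = 4 - 35 = -31)
J(x) = 2*x*(1 + x) (J(x) = (1 + x)*(2*x) = 2*x*(1 + x))
(z + J(4))**2 = (-31 + 2*4*(1 + 4))**2 = (-31 + 2*4*5)**2 = (-31 + 40)**2 = 9**2 = 81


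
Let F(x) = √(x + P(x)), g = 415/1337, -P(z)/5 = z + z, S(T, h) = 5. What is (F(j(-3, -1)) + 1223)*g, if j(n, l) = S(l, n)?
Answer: 507545/1337 + 1245*I*√5/1337 ≈ 379.61 + 2.0822*I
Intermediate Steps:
P(z) = -10*z (P(z) = -5*(z + z) = -10*z)
j(n, l) = 5
g = 415/1337 (g = 415*(1/1337) = 415/1337 ≈ 0.31040)
F(x) = 3*√(-x) (F(x) = √(x - 10*x) = √(-9*x) = 3*√(-x))
(F(j(-3, -1)) + 1223)*g = (3*√(-1*5) + 1223)*(415/1337) = (3*√(-5) + 1223)*(415/1337) = (3*(I*√5) + 1223)*(415/1337) = (3*I*√5 + 1223)*(415/1337) = (1223 + 3*I*√5)*(415/1337) = 507545/1337 + 1245*I*√5/1337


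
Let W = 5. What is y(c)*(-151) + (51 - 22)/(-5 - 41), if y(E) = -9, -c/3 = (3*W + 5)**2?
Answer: 62485/46 ≈ 1358.4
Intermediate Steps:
c = -1200 (c = -3*(3*5 + 5)**2 = -3*(15 + 5)**2 = -3*20**2 = -3*400 = -1200)
y(c)*(-151) + (51 - 22)/(-5 - 41) = -9*(-151) + (51 - 22)/(-5 - 41) = 1359 + 29/(-46) = 1359 + 29*(-1/46) = 1359 - 29/46 = 62485/46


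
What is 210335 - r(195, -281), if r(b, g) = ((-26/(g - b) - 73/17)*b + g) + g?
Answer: 50390241/238 ≈ 2.1172e+5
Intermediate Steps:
r(b, g) = 2*g + b*(-73/17 - 26/(g - b)) (r(b, g) = ((-26/(g - b) - 73*1/17)*b + g) + g = ((-26/(g - b) - 73/17)*b + g) + g = ((-73/17 - 26/(g - b))*b + g) + g = (b*(-73/17 - 26/(g - b)) + g) + g = (g + b*(-73/17 - 26/(g - b))) + g = 2*g + b*(-73/17 - 26/(g - b)))
210335 - r(195, -281) = 210335 - (-73*195**2 - 34*(-281)**2 + 442*195 + 107*195*(-281))/(17*(195 - 1*(-281))) = 210335 - (-73*38025 - 34*78961 + 86190 - 5863065)/(17*(195 + 281)) = 210335 - (-2775825 - 2684674 + 86190 - 5863065)/(17*476) = 210335 - (-11237374)/(17*476) = 210335 - 1*(-330511/238) = 210335 + 330511/238 = 50390241/238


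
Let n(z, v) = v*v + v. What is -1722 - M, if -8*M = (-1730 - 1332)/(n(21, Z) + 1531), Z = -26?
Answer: -15024259/8724 ≈ -1722.2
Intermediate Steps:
n(z, v) = v + v² (n(z, v) = v² + v = v + v²)
M = 1531/8724 (M = -(-1730 - 1332)/(8*(-26*(1 - 26) + 1531)) = -(-1531)/(4*(-26*(-25) + 1531)) = -(-1531)/(4*(650 + 1531)) = -(-1531)/(4*2181) = -⅛*(-3062/2181) = 1531/8724 ≈ 0.17549)
-1722 - M = -1722 - 1*1531/8724 = -1722 - 1531/8724 = -15024259/8724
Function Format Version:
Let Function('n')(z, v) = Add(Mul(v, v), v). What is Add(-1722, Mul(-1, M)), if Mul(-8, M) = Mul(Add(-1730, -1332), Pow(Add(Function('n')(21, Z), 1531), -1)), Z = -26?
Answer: Rational(-15024259, 8724) ≈ -1722.2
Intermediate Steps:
Function('n')(z, v) = Add(v, Pow(v, 2)) (Function('n')(z, v) = Add(Pow(v, 2), v) = Add(v, Pow(v, 2)))
M = Rational(1531, 8724) (M = Mul(Rational(-1, 8), Mul(Add(-1730, -1332), Pow(Add(Mul(-26, Add(1, -26)), 1531), -1))) = Mul(Rational(-1, 8), Mul(-3062, Pow(Add(Mul(-26, -25), 1531), -1))) = Mul(Rational(-1, 8), Mul(-3062, Pow(Add(650, 1531), -1))) = Mul(Rational(-1, 8), Mul(-3062, Pow(2181, -1))) = Mul(Rational(-1, 8), Mul(-3062, Rational(1, 2181))) = Mul(Rational(-1, 8), Rational(-3062, 2181)) = Rational(1531, 8724) ≈ 0.17549)
Add(-1722, Mul(-1, M)) = Add(-1722, Mul(-1, Rational(1531, 8724))) = Add(-1722, Rational(-1531, 8724)) = Rational(-15024259, 8724)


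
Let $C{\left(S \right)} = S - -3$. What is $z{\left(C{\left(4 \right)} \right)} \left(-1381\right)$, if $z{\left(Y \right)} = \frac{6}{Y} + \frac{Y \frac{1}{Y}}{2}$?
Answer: $- \frac{26239}{14} \approx -1874.2$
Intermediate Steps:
$C{\left(S \right)} = 3 + S$ ($C{\left(S \right)} = S + 3 = 3 + S$)
$z{\left(Y \right)} = \frac{1}{2} + \frac{6}{Y}$ ($z{\left(Y \right)} = \frac{6}{Y} + 1 \cdot \frac{1}{2} = \frac{6}{Y} + \frac{1}{2} = \frac{1}{2} + \frac{6}{Y}$)
$z{\left(C{\left(4 \right)} \right)} \left(-1381\right) = \frac{12 + \left(3 + 4\right)}{2 \left(3 + 4\right)} \left(-1381\right) = \frac{12 + 7}{2 \cdot 7} \left(-1381\right) = \frac{1}{2} \cdot \frac{1}{7} \cdot 19 \left(-1381\right) = \frac{19}{14} \left(-1381\right) = - \frac{26239}{14}$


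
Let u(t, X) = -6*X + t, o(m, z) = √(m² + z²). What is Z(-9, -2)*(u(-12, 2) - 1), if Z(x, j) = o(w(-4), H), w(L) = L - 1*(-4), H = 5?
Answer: -125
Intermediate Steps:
w(L) = 4 + L (w(L) = L + 4 = 4 + L)
u(t, X) = t - 6*X
Z(x, j) = 5 (Z(x, j) = √((4 - 4)² + 5²) = √(0² + 25) = √(0 + 25) = √25 = 5)
Z(-9, -2)*(u(-12, 2) - 1) = 5*((-12 - 6*2) - 1) = 5*((-12 - 12) - 1) = 5*(-24 - 1) = 5*(-25) = -125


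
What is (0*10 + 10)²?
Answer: 100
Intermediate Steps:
(0*10 + 10)² = (0 + 10)² = 10² = 100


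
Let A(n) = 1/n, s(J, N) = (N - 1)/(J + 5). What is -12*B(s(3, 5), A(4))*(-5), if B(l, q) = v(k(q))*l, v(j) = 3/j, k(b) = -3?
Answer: -30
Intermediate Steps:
s(J, N) = (-1 + N)/(5 + J)
B(l, q) = -l (B(l, q) = (3/(-3))*l = (3*(-1/3))*l = -l)
-12*B(s(3, 5), A(4))*(-5) = -(-12)*(-1 + 5)/(5 + 3)*(-5) = -(-12)*4/8*(-5) = -(-12)*(1/8)*4*(-5) = -(-12)/2*(-5) = -12*(-1/2)*(-5) = 6*(-5) = -30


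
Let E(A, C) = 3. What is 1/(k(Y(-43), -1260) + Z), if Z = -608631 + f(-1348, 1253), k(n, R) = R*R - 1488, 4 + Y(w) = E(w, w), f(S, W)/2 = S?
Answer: 1/974785 ≈ 1.0259e-6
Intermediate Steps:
f(S, W) = 2*S
Y(w) = -1 (Y(w) = -4 + 3 = -1)
k(n, R) = -1488 + R² (k(n, R) = R² - 1488 = -1488 + R²)
Z = -611327 (Z = -608631 + 2*(-1348) = -608631 - 2696 = -611327)
1/(k(Y(-43), -1260) + Z) = 1/((-1488 + (-1260)²) - 611327) = 1/((-1488 + 1587600) - 611327) = 1/(1586112 - 611327) = 1/974785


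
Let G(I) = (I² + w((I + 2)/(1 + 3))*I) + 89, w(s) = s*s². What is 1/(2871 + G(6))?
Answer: 1/3044 ≈ 0.00032852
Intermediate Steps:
w(s) = s³
G(I) = 89 + I² + I*(½ + I/4)³ (G(I) = (I² + ((I + 2)/(1 + 3))³*I) + 89 = (I² + ((2 + I)/4)³*I) + 89 = (I² + ((2 + I)*(¼))³*I) + 89 = (I² + (½ + I/4)³*I) + 89 = (I² + I*(½ + I/4)³) + 89 = 89 + I² + I*(½ + I/4)³)
1/(2871 + G(6)) = 1/(2871 + (89 + 6² + (1/64)*6*(2 + 6)³)) = 1/(2871 + (89 + 36 + (1/64)*6*8³)) = 1/(2871 + (89 + 36 + (1/64)*6*512)) = 1/(2871 + (89 + 36 + 48)) = 1/(2871 + 173) = 1/3044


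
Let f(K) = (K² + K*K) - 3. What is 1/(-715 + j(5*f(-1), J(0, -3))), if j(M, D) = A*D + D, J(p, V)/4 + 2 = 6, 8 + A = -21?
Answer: -1/1163 ≈ -0.00085985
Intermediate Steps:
A = -29 (A = -8 - 21 = -29)
J(p, V) = 16 (J(p, V) = -8 + 4*6 = -8 + 24 = 16)
f(K) = -3 + 2*K² (f(K) = (K² + K²) - 3 = 2*K² - 3 = -3 + 2*K²)
j(M, D) = -28*D (j(M, D) = -29*D + D = -28*D)
1/(-715 + j(5*f(-1), J(0, -3))) = 1/(-715 - 28*16) = 1/(-715 - 448) = 1/(-1163) = -1/1163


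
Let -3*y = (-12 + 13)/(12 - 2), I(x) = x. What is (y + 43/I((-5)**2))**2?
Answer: 64009/22500 ≈ 2.8448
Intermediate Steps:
y = -1/30 (y = -(-12 + 13)/(3*(12 - 2)) = -1/(3*10) = -1/3*1/10 = -1/30 ≈ -0.033333)
(y + 43/I((-5)**2))**2 = (-1/30 + 43/((-5)**2))**2 = (-1/30 + 43/25)**2 = (253/150)**2 = 64009/22500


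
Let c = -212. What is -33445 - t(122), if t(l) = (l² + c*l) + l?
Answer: -22587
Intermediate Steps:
t(l) = l² - 211*l (t(l) = (l² - 212*l) + l = l² - 211*l)
-33445 - t(122) = -33445 - 122*(-211 + 122) = -33445 - 122*(-89) = -33445 - 1*(-10858) = -33445 + 10858 = -22587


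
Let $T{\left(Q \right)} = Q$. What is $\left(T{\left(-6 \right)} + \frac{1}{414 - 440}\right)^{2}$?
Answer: $\frac{24649}{676} \approx 36.463$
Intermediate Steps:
$\left(T{\left(-6 \right)} + \frac{1}{414 - 440}\right)^{2} = \left(-6 + \frac{1}{414 - 440}\right)^{2} = \left(-6 + \frac{1}{-26}\right)^{2} = \left(-6 - \frac{1}{26}\right)^{2} = \left(- \frac{157}{26}\right)^{2} = \frac{24649}{676}$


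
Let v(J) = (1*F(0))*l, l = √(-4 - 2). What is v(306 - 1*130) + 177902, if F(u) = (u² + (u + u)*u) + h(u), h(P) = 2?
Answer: 177902 + 2*I*√6 ≈ 1.779e+5 + 4.899*I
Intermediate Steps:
F(u) = 2 + 3*u² (F(u) = (u² + (u + u)*u) + 2 = (u² + (2*u)*u) + 2 = (u² + 2*u²) + 2 = 3*u² + 2 = 2 + 3*u²)
l = I*√6 (l = √(-6) = I*√6 ≈ 2.4495*I)
v(J) = 2*I*√6 (v(J) = (1*(2 + 3*0²))*(I*√6) = (1*(2 + 3*0))*(I*√6) = (1*(2 + 0))*(I*√6) = (1*2)*(I*√6) = 2*(I*√6) = 2*I*√6)
v(306 - 1*130) + 177902 = 2*I*√6 + 177902 = 177902 + 2*I*√6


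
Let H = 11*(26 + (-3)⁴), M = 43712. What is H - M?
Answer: -42535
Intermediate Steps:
H = 1177 (H = 11*(26 + 81) = 11*107 = 1177)
H - M = 1177 - 1*43712 = 1177 - 43712 = -42535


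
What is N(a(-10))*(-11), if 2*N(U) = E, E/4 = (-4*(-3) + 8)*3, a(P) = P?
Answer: -1320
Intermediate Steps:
E = 240 (E = 4*((-4*(-3) + 8)*3) = 4*((12 + 8)*3) = 4*(20*3) = 4*60 = 240)
N(U) = 120 (N(U) = (½)*240 = 120)
N(a(-10))*(-11) = 120*(-11) = -1320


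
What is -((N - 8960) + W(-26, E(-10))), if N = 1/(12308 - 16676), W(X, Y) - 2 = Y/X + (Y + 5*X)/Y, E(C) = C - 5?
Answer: 39083801/4368 ≈ 8947.8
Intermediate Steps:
E(C) = -5 + C
W(X, Y) = 2 + Y/X + (Y + 5*X)/Y (W(X, Y) = 2 + (Y/X + (Y + 5*X)/Y) = 2 + Y/X + (Y + 5*X)/Y)
N = -1/4368 (N = 1/(-4368) = -1/4368 ≈ -0.00022894)
-((N - 8960) + W(-26, E(-10))) = -((-1/4368 - 8960) + (3 + (-5 - 10)/(-26) + 5*(-26)/(-5 - 10))) = -(-39137281/4368 + (3 - 15*(-1/26) + 5*(-26)/(-15))) = -(-39137281/4368 + (3 + 15/26 + 5*(-26)*(-1/15))) = -(-39137281/4368 + (3 + 15/26 + 26/3)) = -(-39137281/4368 + 955/78) = -1*(-39083801/4368) = 39083801/4368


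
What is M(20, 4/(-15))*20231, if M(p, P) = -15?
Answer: -303465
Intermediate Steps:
M(20, 4/(-15))*20231 = -15*20231 = -303465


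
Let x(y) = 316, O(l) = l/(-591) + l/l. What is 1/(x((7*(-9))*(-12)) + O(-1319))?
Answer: 591/188666 ≈ 0.0031325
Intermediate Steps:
O(l) = 1 - l/591 (O(l) = l*(-1/591) + 1 = -l/591 + 1 = 1 - l/591)
1/(x((7*(-9))*(-12)) + O(-1319)) = 1/(316 + (1 - 1/591*(-1319))) = 1/(316 + (1 + 1319/591)) = 1/(316 + 1910/591) = 1/(188666/591) = 591/188666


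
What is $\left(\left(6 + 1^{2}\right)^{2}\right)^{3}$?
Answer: $117649$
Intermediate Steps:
$\left(\left(6 + 1^{2}\right)^{2}\right)^{3} = \left(\left(6 + 1\right)^{2}\right)^{3} = \left(7^{2}\right)^{3} = 49^{3} = 117649$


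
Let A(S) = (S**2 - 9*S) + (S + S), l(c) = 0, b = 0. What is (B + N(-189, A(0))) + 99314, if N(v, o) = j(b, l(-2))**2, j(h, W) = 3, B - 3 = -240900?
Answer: -141574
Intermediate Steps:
B = -240897 (B = 3 - 240900 = -240897)
A(S) = S**2 - 7*S (A(S) = (S**2 - 9*S) + 2*S = S**2 - 7*S)
N(v, o) = 9 (N(v, o) = 3**2 = 9)
(B + N(-189, A(0))) + 99314 = (-240897 + 9) + 99314 = -240888 + 99314 = -141574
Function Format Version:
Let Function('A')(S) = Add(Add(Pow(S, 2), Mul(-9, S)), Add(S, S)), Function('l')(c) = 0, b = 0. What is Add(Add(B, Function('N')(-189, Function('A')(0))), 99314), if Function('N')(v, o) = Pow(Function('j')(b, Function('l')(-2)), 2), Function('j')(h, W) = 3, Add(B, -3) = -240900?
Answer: -141574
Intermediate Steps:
B = -240897 (B = Add(3, -240900) = -240897)
Function('A')(S) = Add(Pow(S, 2), Mul(-7, S)) (Function('A')(S) = Add(Add(Pow(S, 2), Mul(-9, S)), Mul(2, S)) = Add(Pow(S, 2), Mul(-7, S)))
Function('N')(v, o) = 9 (Function('N')(v, o) = Pow(3, 2) = 9)
Add(Add(B, Function('N')(-189, Function('A')(0))), 99314) = Add(Add(-240897, 9), 99314) = Add(-240888, 99314) = -141574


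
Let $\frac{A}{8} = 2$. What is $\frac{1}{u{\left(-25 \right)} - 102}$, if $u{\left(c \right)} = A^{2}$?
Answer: $\frac{1}{154} \approx 0.0064935$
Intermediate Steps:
$A = 16$ ($A = 8 \cdot 2 = 16$)
$u{\left(c \right)} = 256$ ($u{\left(c \right)} = 16^{2} = 256$)
$\frac{1}{u{\left(-25 \right)} - 102} = \frac{1}{256 - 102} = \frac{1}{154}$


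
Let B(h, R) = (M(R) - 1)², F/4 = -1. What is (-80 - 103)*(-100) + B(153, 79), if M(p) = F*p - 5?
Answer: 121984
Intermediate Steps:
F = -4 (F = 4*(-1) = -4)
M(p) = -5 - 4*p (M(p) = -4*p - 5 = -5 - 4*p)
B(h, R) = (-6 - 4*R)² (B(h, R) = ((-5 - 4*R) - 1)² = (-6 - 4*R)²)
(-80 - 103)*(-100) + B(153, 79) = (-80 - 103)*(-100) + 4*(3 + 2*79)² = -183*(-100) + 4*(3 + 158)² = 18300 + 4*161² = 18300 + 4*25921 = 18300 + 103684 = 121984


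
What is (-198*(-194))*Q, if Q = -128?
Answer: -4916736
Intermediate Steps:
(-198*(-194))*Q = -198*(-194)*(-128) = 38412*(-128) = -4916736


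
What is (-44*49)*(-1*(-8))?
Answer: -17248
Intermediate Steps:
(-44*49)*(-1*(-8)) = -2156*8 = -17248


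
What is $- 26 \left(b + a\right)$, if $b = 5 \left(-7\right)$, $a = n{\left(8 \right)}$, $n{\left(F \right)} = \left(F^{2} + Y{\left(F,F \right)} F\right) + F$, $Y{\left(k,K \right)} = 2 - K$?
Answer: $286$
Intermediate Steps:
$n{\left(F \right)} = F + F^{2} + F \left(2 - F\right)$ ($n{\left(F \right)} = \left(F^{2} + \left(2 - F\right) F\right) + F = \left(F^{2} + F \left(2 - F\right)\right) + F = F + F^{2} + F \left(2 - F\right)$)
$a = 24$ ($a = 3 \cdot 8 = 24$)
$b = -35$
$- 26 \left(b + a\right) = - 26 \left(-35 + 24\right) = \left(-26\right) \left(-11\right) = 286$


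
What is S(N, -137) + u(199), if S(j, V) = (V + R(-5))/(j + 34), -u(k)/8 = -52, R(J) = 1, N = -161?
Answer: 52968/127 ≈ 417.07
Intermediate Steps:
u(k) = 416 (u(k) = -8*(-52) = 416)
S(j, V) = (1 + V)/(34 + j) (S(j, V) = (V + 1)/(j + 34) = (1 + V)/(34 + j))
S(N, -137) + u(199) = (1 - 137)/(34 - 161) + 416 = -136/(-127) + 416 = -1/127*(-136) + 416 = 136/127 + 416 = 52968/127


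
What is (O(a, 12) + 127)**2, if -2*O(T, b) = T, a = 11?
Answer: 59049/4 ≈ 14762.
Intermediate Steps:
O(T, b) = -T/2
(O(a, 12) + 127)**2 = (-1/2*11 + 127)**2 = (-11/2 + 127)**2 = (243/2)**2 = 59049/4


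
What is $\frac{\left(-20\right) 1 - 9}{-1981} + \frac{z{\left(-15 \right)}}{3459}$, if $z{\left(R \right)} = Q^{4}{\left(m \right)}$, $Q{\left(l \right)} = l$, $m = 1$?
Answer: $\frac{102292}{6852279} \approx 0.014928$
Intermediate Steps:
$z{\left(R \right)} = 1$ ($z{\left(R \right)} = 1^{4} = 1$)
$\frac{\left(-20\right) 1 - 9}{-1981} + \frac{z{\left(-15 \right)}}{3459} = \frac{\left(-20\right) 1 - 9}{-1981} + 1 \cdot \frac{1}{3459} = \left(-20 - 9\right) \left(- \frac{1}{1981}\right) + 1 \cdot \frac{1}{3459} = \left(-29\right) \left(- \frac{1}{1981}\right) + \frac{1}{3459} = \frac{29}{1981} + \frac{1}{3459} = \frac{102292}{6852279}$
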